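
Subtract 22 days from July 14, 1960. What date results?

June 22, 1960

−14 → Jun 30, 1960 (end of Jun, 30 days; 8 left).
−8 → Jun 22, 1960.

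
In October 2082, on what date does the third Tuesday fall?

October 1, 2082 is a Thursday.
The first Tuesday is therefore October 6 (5 days later).
The third Tuesday is 6 + 2×7 = October 20.

October 20, 2082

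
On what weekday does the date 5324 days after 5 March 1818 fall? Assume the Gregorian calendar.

First find the weekday of Mar 5, 1818. Doomsday rule: the anchor day for the 1800s is Friday. For year 18: 18÷12 = 1 r 6, and 6÷4 = 1, so 1+6+1 = 8.
Friday + 8 ≡ Saturday — that's 1818's doomsday.
In March the doomsday date is Mar 14.
Mar 5 is 9 days before Mar 14; 9 mod 7 = 2, so Saturday − 2 = Thursday.
5324 mod 7 = 4, so 5324 days after a Thursday is Thursday + 4 = Monday.

Monday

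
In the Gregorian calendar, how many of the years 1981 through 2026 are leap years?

Multiples of 4 in [1981,2026]: 11.
Of those, multiples of 100: 1 (not leap unless ÷400).
Multiples of 400: 1.
Leap years = 11 − 1 + 1 = 11.

11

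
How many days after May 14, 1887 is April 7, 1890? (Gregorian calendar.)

May 14, 1887 → May 14, 1888: 366 days (Feb 29, 1888 is in that span).
May 14, 1888 → May 14, 1889: 365 days.
May 14, 1889 → Jun 14, 1889: 31 days (May has 31).
Jun 14, 1889 → Jul 14, 1889: 30 days (June has 30).
Jul 14, 1889 → Aug 14, 1889: 31 days (July has 31).
Aug 14, 1889 → Sep 14, 1889: 31 days (August has 31).
Sep 14, 1889 → Oct 14, 1889: 30 days (September has 30).
Oct 14, 1889 → Nov 14, 1889: 31 days (October has 31).
Nov 14, 1889 → Dec 14, 1889: 30 days (November has 30).
Dec 14, 1889 → Jan 14, 1890: 31 days (December has 31).
Jan 14, 1890 → Feb 14, 1890: 31 days (January has 31).
Feb 14, 1890 → Mar 14, 1890: 28 days (February has 28).
Mar 14, 1890 → Apr 7, 1890: 24 days.
Total: 1059 days.

1059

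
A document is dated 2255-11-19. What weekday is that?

Doomsday rule: the anchor day for the 2200s is Friday. For year 55: 55÷12 = 4 r 7, and 7÷4 = 1, so 4+7+1 = 12.
Friday + 12 ≡ Wednesday — that's 2255's doomsday.
In November the doomsday date is Nov 7.
Nov 19 is 12 days after Nov 7; 12 mod 7 = 5, so Wednesday + 5 = Monday.

Monday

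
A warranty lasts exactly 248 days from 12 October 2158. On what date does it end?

June 17, 2159

Oct has 31 days: +20 → Nov 1, 2158 (228 left).
Nov has 30 days: +30 → Dec 1, 2158 (198 left).
Dec has 31 days: +31 → Jan 1, 2159 (167 left).
Jan has 31 days: +31 → Feb 1, 2159 (136 left).
Feb has 28 days: +28 → Mar 1, 2159 (108 left).
Mar has 31 days: +31 → Apr 1, 2159 (77 left).
Apr has 30 days: +30 → May 1, 2159 (47 left).
May has 31 days: +31 → Jun 1, 2159 (16 left).
+16 → Jun 17, 2159.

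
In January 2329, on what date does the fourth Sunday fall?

January 1, 2329 is a Tuesday.
The first Sunday is therefore January 6 (5 days later).
The fourth Sunday is 6 + 3×7 = January 27.

January 27, 2329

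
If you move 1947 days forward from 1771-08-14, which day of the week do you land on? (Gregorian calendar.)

Thursday

Aug 14, 1771 is a Wednesday.
1947 mod 7 = 1, so 1947 days after a Wednesday is Wednesday + 1 = Thursday.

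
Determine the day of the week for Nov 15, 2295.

Doomsday rule: the anchor day for the 2200s is Friday. For year 95: 95÷12 = 7 r 11, and 11÷4 = 2, so 7+11+2 = 20.
Friday + 20 ≡ Thursday — that's 2295's doomsday.
In November the doomsday date is Nov 7.
Nov 15 is 8 days after Nov 7; 8 mod 7 = 1, so Thursday + 1 = Friday.

Friday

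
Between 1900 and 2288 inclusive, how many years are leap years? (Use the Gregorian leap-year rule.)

95

Multiples of 4 in [1900,2288]: 98.
Of those, multiples of 100: 4 (not leap unless ÷400).
Multiples of 400: 1.
Leap years = 98 − 4 + 1 = 95.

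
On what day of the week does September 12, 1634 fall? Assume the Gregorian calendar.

Tuesday

Doomsday rule: the anchor day for the 1600s is Tuesday. For year 34: 34÷12 = 2 r 10, and 10÷4 = 2, so 2+10+2 = 14.
Tuesday + 14 ≡ Tuesday — that's 1634's doomsday.
In September the doomsday date is Sep 5.
Sep 12 is 7 days after Sep 5; 7 mod 7 = 0, so Tuesday + 0 = Tuesday.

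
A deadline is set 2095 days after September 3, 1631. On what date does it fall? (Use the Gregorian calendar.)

+366 (one year; includes Feb 29, 1632) → Sep 3, 1632 (1729 left).
+365 (one year) → Sep 3, 1633 (1364 left).
+365 (one year) → Sep 3, 1634 (999 left).
+365 (one year) → Sep 3, 1635 (634 left).
+366 (one year; includes Feb 29, 1636) → Sep 3, 1636 (268 left).
Sep has 30 days: +28 → Oct 1, 1636 (240 left).
Oct has 31 days: +31 → Nov 1, 1636 (209 left).
Nov has 30 days: +30 → Dec 1, 1636 (179 left).
Dec has 31 days: +31 → Jan 1, 1637 (148 left).
Jan has 31 days: +31 → Feb 1, 1637 (117 left).
Feb has 28 days: +28 → Mar 1, 1637 (89 left).
Mar has 31 days: +31 → Apr 1, 1637 (58 left).
Apr has 30 days: +30 → May 1, 1637 (28 left).
+28 → May 29, 1637.

May 29, 1637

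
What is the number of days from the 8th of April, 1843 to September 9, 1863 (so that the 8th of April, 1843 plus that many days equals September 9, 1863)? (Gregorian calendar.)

7459

Apr 8, 1843 → Apr 8, 1844: 366 days (Feb 29, 1844 is in that span).
Apr 8, 1844 → Apr 8, 1845: 365 days.
Apr 8, 1845 → Apr 8, 1846: 365 days.
Apr 8, 1846 → Apr 8, 1847: 365 days.
Apr 8, 1847 → Apr 8, 1848: 366 days (Feb 29, 1848 is in that span).
Apr 8, 1848 → Apr 8, 1849: 365 days.
Apr 8, 1849 → Apr 8, 1850: 365 days.
Apr 8, 1850 → Apr 8, 1851: 365 days.
Apr 8, 1851 → Apr 8, 1852: 366 days (Feb 29, 1852 is in that span).
Apr 8, 1852 → Apr 8, 1853: 365 days.
Apr 8, 1853 → Apr 8, 1854: 365 days.
Apr 8, 1854 → Apr 8, 1855: 365 days.
Apr 8, 1855 → Apr 8, 1856: 366 days (Feb 29, 1856 is in that span).
Apr 8, 1856 → Apr 8, 1857: 365 days.
Apr 8, 1857 → Apr 8, 1858: 365 days.
Apr 8, 1858 → Apr 8, 1859: 365 days.
Apr 8, 1859 → Apr 8, 1860: 366 days (Feb 29, 1860 is in that span).
Apr 8, 1860 → Apr 8, 1861: 365 days.
Apr 8, 1861 → Apr 8, 1862: 365 days.
Apr 8, 1862 → Apr 8, 1863: 365 days.
Apr 8, 1863 → May 8, 1863: 30 days (April has 30).
May 8, 1863 → Jun 8, 1863: 31 days (May has 31).
Jun 8, 1863 → Jul 8, 1863: 30 days (June has 30).
Jul 8, 1863 → Aug 8, 1863: 31 days (July has 31).
Aug 8, 1863 → Sep 8, 1863: 31 days (August has 31).
Sep 8, 1863 → Sep 9, 1863: 1 days.
Total: 7459 days.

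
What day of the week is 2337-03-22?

Doomsday rule: the anchor day for the 2300s is Wednesday. For year 37: 37÷12 = 3 r 1, and 1÷4 = 0, so 3+1+0 = 4.
Wednesday + 4 ≡ Sunday — that's 2337's doomsday.
In March the doomsday date is Mar 14.
Mar 22 is 8 days after Mar 14; 8 mod 7 = 1, so Sunday + 1 = Monday.

Monday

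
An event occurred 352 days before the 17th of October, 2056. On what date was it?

October 31, 2055

−17 → Sep 30, 2056 (end of Sep, 30 days; 335 left).
−30 → Aug 31, 2056 (end of Aug, 31 days; 305 left).
−31 → Jul 31, 2056 (end of Jul, 31 days; 274 left).
−31 → Jun 30, 2056 (end of Jun, 30 days; 243 left).
−30 → May 31, 2056 (end of May, 31 days; 213 left).
−31 → Apr 30, 2056 (end of Apr, 30 days; 182 left).
−30 → Mar 31, 2056 (end of Mar, 31 days; 152 left).
−31 → Feb 29, 2056 (end of Feb, 29 days; 121 left).
−29 → Jan 31, 2056 (end of Jan, 31 days; 92 left).
−31 → Dec 31, 2055 (end of Dec, 31 days; 61 left).
−31 → Nov 30, 2055 (end of Nov, 30 days; 30 left).
−30 → Oct 31, 2055 (end of Oct, 31 days; 0 left).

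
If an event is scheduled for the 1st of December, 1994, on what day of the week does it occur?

Thursday

Doomsday rule: the anchor day for the 1900s is Wednesday. For year 94: 94÷12 = 7 r 10, and 10÷4 = 2, so 7+10+2 = 19.
Wednesday + 19 ≡ Monday — that's 1994's doomsday.
In December the doomsday date is Dec 12.
Dec 1 is 11 days before Dec 12; 11 mod 7 = 4, so Monday − 4 = Thursday.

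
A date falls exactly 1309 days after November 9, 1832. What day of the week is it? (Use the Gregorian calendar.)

Nov 9, 1832 is a Friday.
1309 mod 7 = 0, so 1309 days after a Friday is Friday + 0 = Friday.

Friday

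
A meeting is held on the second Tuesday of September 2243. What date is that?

September 12, 2243

September 1, 2243 is a Friday.
The first Tuesday is therefore September 5 (4 days later).
The second Tuesday is 5 + 1×7 = September 12.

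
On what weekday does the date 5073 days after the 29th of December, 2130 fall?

Wednesday

First find the weekday of Dec 29, 2130. Doomsday rule: the anchor day for the 2100s is Sunday. For year 30: 30÷12 = 2 r 6, and 6÷4 = 1, so 2+6+1 = 9.
Sunday + 9 ≡ Tuesday — that's 2130's doomsday.
In December the doomsday date is Dec 12.
Dec 29 is 17 days after Dec 12; 17 mod 7 = 3, so Tuesday + 3 = Friday.
5073 mod 7 = 5, so 5073 days after a Friday is Friday + 5 = Wednesday.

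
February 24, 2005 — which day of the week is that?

Thursday

Doomsday rule: the anchor day for the 2000s is Tuesday. For year 05: 5÷12 = 0 r 5, and 5÷4 = 1, so 0+5+1 = 6.
Tuesday + 6 ≡ Monday — that's 2005's doomsday.
In February the doomsday date is Feb 28 (2005 is not a leap year).
Feb 24 is 4 days before Feb 28; 4 mod 7 = 4, so Monday − 4 = Thursday.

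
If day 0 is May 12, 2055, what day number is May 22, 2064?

3298

May 12, 2055 → May 12, 2056: 366 days (Feb 29, 2056 is in that span).
May 12, 2056 → May 12, 2057: 365 days.
May 12, 2057 → May 12, 2058: 365 days.
May 12, 2058 → May 12, 2059: 365 days.
May 12, 2059 → May 12, 2060: 366 days (Feb 29, 2060 is in that span).
May 12, 2060 → May 12, 2061: 365 days.
May 12, 2061 → May 12, 2062: 365 days.
May 12, 2062 → May 12, 2063: 365 days.
May 12, 2063 → Jun 12, 2063: 31 days (May has 31).
Jun 12, 2063 → Jul 12, 2063: 30 days (June has 30).
Jul 12, 2063 → Aug 12, 2063: 31 days (July has 31).
Aug 12, 2063 → Sep 12, 2063: 31 days (August has 31).
Sep 12, 2063 → Oct 12, 2063: 30 days (September has 30).
Oct 12, 2063 → Nov 12, 2063: 31 days (October has 31).
Nov 12, 2063 → Dec 12, 2063: 30 days (November has 30).
Dec 12, 2063 → Jan 12, 2064: 31 days (December has 31).
Jan 12, 2064 → Feb 12, 2064: 31 days (January has 31).
Feb 12, 2064 → Mar 12, 2064: 29 days (February has 29).
Mar 12, 2064 → Apr 12, 2064: 31 days (March has 31).
Apr 12, 2064 → May 12, 2064: 30 days (April has 30).
May 12, 2064 → May 22, 2064: 10 days.
Total: 3298 days.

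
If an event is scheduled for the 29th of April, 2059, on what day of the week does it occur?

January 1, 2059 is a Wednesday.
Jan 1, 2059 → Feb 1, 2059: 31 days (January has 31).
Feb 1, 2059 → Mar 1, 2059: 28 days (February has 28).
Mar 1, 2059 → Apr 1, 2059: 31 days (March has 31).
Apr 1, 2059 → Apr 29, 2059: 28 days.
Total: 118 days.
118 mod 7 = 6, so Wednesday + 6 = Tuesday.

Tuesday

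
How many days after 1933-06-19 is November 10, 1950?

Jun 19, 1933 → Jun 19, 1934: 365 days.
Jun 19, 1934 → Jun 19, 1935: 365 days.
Jun 19, 1935 → Jun 19, 1936: 366 days (Feb 29, 1936 is in that span).
Jun 19, 1936 → Jun 19, 1937: 365 days.
Jun 19, 1937 → Jun 19, 1938: 365 days.
Jun 19, 1938 → Jun 19, 1939: 365 days.
Jun 19, 1939 → Jun 19, 1940: 366 days (Feb 29, 1940 is in that span).
Jun 19, 1940 → Jun 19, 1941: 365 days.
Jun 19, 1941 → Jun 19, 1942: 365 days.
Jun 19, 1942 → Jun 19, 1943: 365 days.
Jun 19, 1943 → Jun 19, 1944: 366 days (Feb 29, 1944 is in that span).
Jun 19, 1944 → Jun 19, 1945: 365 days.
Jun 19, 1945 → Jun 19, 1946: 365 days.
Jun 19, 1946 → Jun 19, 1947: 365 days.
Jun 19, 1947 → Jun 19, 1948: 366 days (Feb 29, 1948 is in that span).
Jun 19, 1948 → Jun 19, 1949: 365 days.
Jun 19, 1949 → Jun 19, 1950: 365 days.
Jun 19, 1950 → Jul 19, 1950: 30 days (June has 30).
Jul 19, 1950 → Aug 19, 1950: 31 days (July has 31).
Aug 19, 1950 → Sep 19, 1950: 31 days (August has 31).
Sep 19, 1950 → Oct 19, 1950: 30 days (September has 30).
Oct 19, 1950 → Nov 10, 1950: 22 days.
Total: 6353 days.

6353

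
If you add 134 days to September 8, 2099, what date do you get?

Sep has 30 days: +23 → Oct 1, 2099 (111 left).
Oct has 31 days: +31 → Nov 1, 2099 (80 left).
Nov has 30 days: +30 → Dec 1, 2099 (50 left).
Dec has 31 days: +31 → Jan 1, 2100 (19 left).
+19 → Jan 20, 2100.

January 20, 2100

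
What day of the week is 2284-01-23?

Wednesday

Doomsday rule: the anchor day for the 2200s is Friday. For year 84: 84÷12 = 7 r 0, and 0÷4 = 0, so 7+0+0 = 7.
Friday + 7 ≡ Friday — that's 2284's doomsday.
In January the doomsday date is Jan 4 (2284 is a leap year (divisible by 4)).
Jan 23 is 19 days after Jan 4; 19 mod 7 = 5, so Friday + 5 = Wednesday.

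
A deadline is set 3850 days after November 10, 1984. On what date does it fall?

May 27, 1995

+365 (one year) → Nov 10, 1985 (3485 left).
+365 (one year) → Nov 10, 1986 (3120 left).
+365 (one year) → Nov 10, 1987 (2755 left).
+366 (one year; includes Feb 29, 1988) → Nov 10, 1988 (2389 left).
+365 (one year) → Nov 10, 1989 (2024 left).
+365 (one year) → Nov 10, 1990 (1659 left).
+365 (one year) → Nov 10, 1991 (1294 left).
+366 (one year; includes Feb 29, 1992) → Nov 10, 1992 (928 left).
+365 (one year) → Nov 10, 1993 (563 left).
+365 (one year) → Nov 10, 1994 (198 left).
Nov has 30 days: +21 → Dec 1, 1994 (177 left).
Dec has 31 days: +31 → Jan 1, 1995 (146 left).
Jan has 31 days: +31 → Feb 1, 1995 (115 left).
Feb has 28 days: +28 → Mar 1, 1995 (87 left).
Mar has 31 days: +31 → Apr 1, 1995 (56 left).
Apr has 30 days: +30 → May 1, 1995 (26 left).
+26 → May 27, 1995.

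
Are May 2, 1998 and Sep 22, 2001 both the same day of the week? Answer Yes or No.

From May 2, 1998 to Sep 22, 2001 is 1239 days.
1239 mod 7 = 0, so they are the same weekday.
(May 2, 1998 is a Saturday; Sep 22, 2001 is a Saturday.)

Yes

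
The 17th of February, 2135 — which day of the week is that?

Thursday

Doomsday rule: the anchor day for the 2100s is Sunday. For year 35: 35÷12 = 2 r 11, and 11÷4 = 2, so 2+11+2 = 15.
Sunday + 15 ≡ Monday — that's 2135's doomsday.
In February the doomsday date is Feb 28 (2135 is not a leap year).
Feb 17 is 11 days before Feb 28; 11 mod 7 = 4, so Monday − 4 = Thursday.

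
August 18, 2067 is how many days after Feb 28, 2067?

171

Feb 28, 2067 → Mar 28, 2067: 28 days (February has 28).
Mar 28, 2067 → Apr 28, 2067: 31 days (March has 31).
Apr 28, 2067 → May 28, 2067: 30 days (April has 30).
May 28, 2067 → Jun 28, 2067: 31 days (May has 31).
Jun 28, 2067 → Jul 28, 2067: 30 days (June has 30).
Jul 28, 2067 → Aug 18, 2067: 21 days.
Total: 171 days.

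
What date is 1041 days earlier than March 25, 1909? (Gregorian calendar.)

May 19, 1906

−365 (one year) → Mar 25, 1908 (676 left).
−366 (one year; includes Feb 29, 1908) → Mar 25, 1907 (310 left).
−25 → Feb 28, 1907 (end of Feb, 28 days; 285 left).
−28 → Jan 31, 1907 (end of Jan, 31 days; 257 left).
−31 → Dec 31, 1906 (end of Dec, 31 days; 226 left).
−31 → Nov 30, 1906 (end of Nov, 30 days; 195 left).
−30 → Oct 31, 1906 (end of Oct, 31 days; 165 left).
−31 → Sep 30, 1906 (end of Sep, 30 days; 134 left).
−30 → Aug 31, 1906 (end of Aug, 31 days; 104 left).
−31 → Jul 31, 1906 (end of Jul, 31 days; 73 left).
−31 → Jun 30, 1906 (end of Jun, 30 days; 42 left).
−30 → May 31, 1906 (end of May, 31 days; 12 left).
−12 → May 19, 1906.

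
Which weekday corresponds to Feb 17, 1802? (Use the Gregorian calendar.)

Wednesday

Doomsday rule: the anchor day for the 1800s is Friday. For year 02: 2÷12 = 0 r 2, and 2÷4 = 0, so 0+2+0 = 2.
Friday + 2 ≡ Sunday — that's 1802's doomsday.
In February the doomsday date is Feb 28 (1802 is not a leap year).
Feb 17 is 11 days before Feb 28; 11 mod 7 = 4, so Sunday − 4 = Wednesday.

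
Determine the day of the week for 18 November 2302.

Doomsday rule: the anchor day for the 2300s is Wednesday. For year 02: 2÷12 = 0 r 2, and 2÷4 = 0, so 0+2+0 = 2.
Wednesday + 2 ≡ Friday — that's 2302's doomsday.
In November the doomsday date is Nov 7.
Nov 18 is 11 days after Nov 7; 11 mod 7 = 4, so Friday + 4 = Tuesday.

Tuesday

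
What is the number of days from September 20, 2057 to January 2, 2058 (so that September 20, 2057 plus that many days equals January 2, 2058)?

104

Sep 20, 2057 → Oct 20, 2057: 30 days (September has 30).
Oct 20, 2057 → Nov 20, 2057: 31 days (October has 31).
Nov 20, 2057 → Dec 20, 2057: 30 days (November has 30).
Dec 20, 2057 → Jan 2, 2058: 13 days.
Total: 104 days.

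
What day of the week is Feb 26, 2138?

January 1, 2138 is a Wednesday.
Jan 1, 2138 → Feb 1, 2138: 31 days (January has 31).
Feb 1, 2138 → Feb 26, 2138: 25 days.
Total: 56 days.
56 mod 7 = 0, so Wednesday + 0 = Wednesday.

Wednesday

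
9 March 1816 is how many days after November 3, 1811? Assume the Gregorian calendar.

Nov 3, 1811 → Nov 3, 1812: 366 days (Feb 29, 1812 is in that span).
Nov 3, 1812 → Nov 3, 1813: 365 days.
Nov 3, 1813 → Nov 3, 1814: 365 days.
Nov 3, 1814 → Nov 3, 1815: 365 days.
Nov 3, 1815 → Dec 3, 1815: 30 days (November has 30).
Dec 3, 1815 → Jan 3, 1816: 31 days (December has 31).
Jan 3, 1816 → Feb 3, 1816: 31 days (January has 31).
Feb 3, 1816 → Mar 3, 1816: 29 days (February has 29).
Mar 3, 1816 → Mar 9, 1816: 6 days.
Total: 1588 days.

1588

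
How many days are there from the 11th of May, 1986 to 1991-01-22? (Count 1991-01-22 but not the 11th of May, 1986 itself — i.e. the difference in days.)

May 11, 1986 → May 11, 1987: 365 days.
May 11, 1987 → May 11, 1988: 366 days (Feb 29, 1988 is in that span).
May 11, 1988 → May 11, 1989: 365 days.
May 11, 1989 → May 11, 1990: 365 days.
May 11, 1990 → Jun 11, 1990: 31 days (May has 31).
Jun 11, 1990 → Jul 11, 1990: 30 days (June has 30).
Jul 11, 1990 → Aug 11, 1990: 31 days (July has 31).
Aug 11, 1990 → Sep 11, 1990: 31 days (August has 31).
Sep 11, 1990 → Oct 11, 1990: 30 days (September has 30).
Oct 11, 1990 → Nov 11, 1990: 31 days (October has 31).
Nov 11, 1990 → Dec 11, 1990: 30 days (November has 30).
Dec 11, 1990 → Jan 11, 1991: 31 days (December has 31).
Jan 11, 1991 → Jan 22, 1991: 11 days.
Total: 1717 days.

1717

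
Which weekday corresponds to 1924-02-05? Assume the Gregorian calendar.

Tuesday

Doomsday rule: the anchor day for the 1900s is Wednesday. For year 24: 24÷12 = 2 r 0, and 0÷4 = 0, so 2+0+0 = 2.
Wednesday + 2 ≡ Friday — that's 1924's doomsday.
In February the doomsday date is Feb 29 (1924 is a leap year (divisible by 4)).
Feb 5 is 24 days before Feb 29; 24 mod 7 = 3, so Friday − 3 = Tuesday.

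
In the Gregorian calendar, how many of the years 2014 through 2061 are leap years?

Multiples of 4 in [2014,2061]: 12.
Of those, multiples of 100: 0 (not leap unless ÷400).
Multiples of 400: 0.
Leap years = 12 − 0 + 0 = 12.

12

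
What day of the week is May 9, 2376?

Sunday

Doomsday rule: the anchor day for the 2300s is Wednesday. For year 76: 76÷12 = 6 r 4, and 4÷4 = 1, so 6+4+1 = 11.
Wednesday + 11 ≡ Sunday — that's 2376's doomsday.
In May the doomsday date is May 9.
May 9 is the doomsday itself: Sunday.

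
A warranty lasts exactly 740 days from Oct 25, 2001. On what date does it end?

November 4, 2003

+365 (one year) → Oct 25, 2002 (375 left).
Oct has 31 days: +7 → Nov 1, 2002 (368 left).
Nov has 30 days: +30 → Dec 1, 2002 (338 left).
Dec has 31 days: +31 → Jan 1, 2003 (307 left).
Jan has 31 days: +31 → Feb 1, 2003 (276 left).
Feb has 28 days: +28 → Mar 1, 2003 (248 left).
Mar has 31 days: +31 → Apr 1, 2003 (217 left).
Apr has 30 days: +30 → May 1, 2003 (187 left).
May has 31 days: +31 → Jun 1, 2003 (156 left).
Jun has 30 days: +30 → Jul 1, 2003 (126 left).
Jul has 31 days: +31 → Aug 1, 2003 (95 left).
Aug has 31 days: +31 → Sep 1, 2003 (64 left).
Sep has 30 days: +30 → Oct 1, 2003 (34 left).
Oct has 31 days: +31 → Nov 1, 2003 (3 left).
+3 → Nov 4, 2003.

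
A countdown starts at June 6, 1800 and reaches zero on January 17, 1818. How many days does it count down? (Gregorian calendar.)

6434

Jun 6, 1800 → Jun 6, 1801: 365 days.
Jun 6, 1801 → Jun 6, 1802: 365 days.
Jun 6, 1802 → Jun 6, 1803: 365 days.
Jun 6, 1803 → Jun 6, 1804: 366 days (Feb 29, 1804 is in that span).
Jun 6, 1804 → Jun 6, 1805: 365 days.
Jun 6, 1805 → Jun 6, 1806: 365 days.
Jun 6, 1806 → Jun 6, 1807: 365 days.
Jun 6, 1807 → Jun 6, 1808: 366 days (Feb 29, 1808 is in that span).
Jun 6, 1808 → Jun 6, 1809: 365 days.
Jun 6, 1809 → Jun 6, 1810: 365 days.
Jun 6, 1810 → Jun 6, 1811: 365 days.
Jun 6, 1811 → Jun 6, 1812: 366 days (Feb 29, 1812 is in that span).
Jun 6, 1812 → Jun 6, 1813: 365 days.
Jun 6, 1813 → Jun 6, 1814: 365 days.
Jun 6, 1814 → Jun 6, 1815: 365 days.
Jun 6, 1815 → Jun 6, 1816: 366 days (Feb 29, 1816 is in that span).
Jun 6, 1816 → Jun 6, 1817: 365 days.
Jun 6, 1817 → Jul 6, 1817: 30 days (June has 30).
Jul 6, 1817 → Aug 6, 1817: 31 days (July has 31).
Aug 6, 1817 → Sep 6, 1817: 31 days (August has 31).
Sep 6, 1817 → Oct 6, 1817: 30 days (September has 30).
Oct 6, 1817 → Nov 6, 1817: 31 days (October has 31).
Nov 6, 1817 → Dec 6, 1817: 30 days (November has 30).
Dec 6, 1817 → Jan 6, 1818: 31 days (December has 31).
Jan 6, 1818 → Jan 17, 1818: 11 days.
Total: 6434 days.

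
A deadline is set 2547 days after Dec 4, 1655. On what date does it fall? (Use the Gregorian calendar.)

November 24, 1662

+366 (one year; includes Feb 29, 1656) → Dec 4, 1656 (2181 left).
+365 (one year) → Dec 4, 1657 (1816 left).
+365 (one year) → Dec 4, 1658 (1451 left).
+365 (one year) → Dec 4, 1659 (1086 left).
+366 (one year; includes Feb 29, 1660) → Dec 4, 1660 (720 left).
+365 (one year) → Dec 4, 1661 (355 left).
Dec has 31 days: +28 → Jan 1, 1662 (327 left).
Jan has 31 days: +31 → Feb 1, 1662 (296 left).
Feb has 28 days: +28 → Mar 1, 1662 (268 left).
Mar has 31 days: +31 → Apr 1, 1662 (237 left).
Apr has 30 days: +30 → May 1, 1662 (207 left).
May has 31 days: +31 → Jun 1, 1662 (176 left).
Jun has 30 days: +30 → Jul 1, 1662 (146 left).
Jul has 31 days: +31 → Aug 1, 1662 (115 left).
Aug has 31 days: +31 → Sep 1, 1662 (84 left).
Sep has 30 days: +30 → Oct 1, 1662 (54 left).
Oct has 31 days: +31 → Nov 1, 1662 (23 left).
+23 → Nov 24, 1662.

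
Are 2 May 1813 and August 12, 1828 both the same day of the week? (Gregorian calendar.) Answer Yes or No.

No

From May 2, 1813 to Aug 12, 1828 is 5581 days.
5581 mod 7 = 2, so they are different weekdays.
(May 2, 1813 is a Sunday; Aug 12, 1828 is a Tuesday.)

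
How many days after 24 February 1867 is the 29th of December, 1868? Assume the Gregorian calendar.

Feb 24, 1867 → Feb 24, 1868: 365 days.
Feb 24, 1868 → Mar 24, 1868: 29 days (February has 29).
Mar 24, 1868 → Apr 24, 1868: 31 days (March has 31).
Apr 24, 1868 → May 24, 1868: 30 days (April has 30).
May 24, 1868 → Jun 24, 1868: 31 days (May has 31).
Jun 24, 1868 → Jul 24, 1868: 30 days (June has 30).
Jul 24, 1868 → Aug 24, 1868: 31 days (July has 31).
Aug 24, 1868 → Sep 24, 1868: 31 days (August has 31).
Sep 24, 1868 → Oct 24, 1868: 30 days (September has 30).
Oct 24, 1868 → Nov 24, 1868: 31 days (October has 31).
Nov 24, 1868 → Dec 24, 1868: 30 days (November has 30).
Dec 24, 1868 → Dec 29, 1868: 5 days.
Total: 674 days.

674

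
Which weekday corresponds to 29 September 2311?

Friday

Doomsday rule: the anchor day for the 2300s is Wednesday. For year 11: 11÷12 = 0 r 11, and 11÷4 = 2, so 0+11+2 = 13.
Wednesday + 13 ≡ Tuesday — that's 2311's doomsday.
In September the doomsday date is Sep 5.
Sep 29 is 24 days after Sep 5; 24 mod 7 = 3, so Tuesday + 3 = Friday.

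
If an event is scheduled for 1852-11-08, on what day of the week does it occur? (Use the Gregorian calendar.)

Monday

Doomsday rule: the anchor day for the 1800s is Friday. For year 52: 52÷12 = 4 r 4, and 4÷4 = 1, so 4+4+1 = 9.
Friday + 9 ≡ Sunday — that's 1852's doomsday.
In November the doomsday date is Nov 7.
Nov 8 is 1 day after Nov 7; 1 mod 7 = 1, so Sunday + 1 = Monday.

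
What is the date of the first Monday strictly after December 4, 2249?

Dec 4, 2249 is a Tuesday.
From Tuesday to the next Monday is 6 days.
Dec 4, 2249 + 6 = Dec 10, 2249.

December 10, 2249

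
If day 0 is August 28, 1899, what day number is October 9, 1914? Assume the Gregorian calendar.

Aug 28, 1899 → Aug 28, 1900: 365 days.
Aug 28, 1900 → Aug 28, 1901: 365 days.
Aug 28, 1901 → Aug 28, 1902: 365 days.
Aug 28, 1902 → Aug 28, 1903: 365 days.
Aug 28, 1903 → Aug 28, 1904: 366 days (Feb 29, 1904 is in that span).
Aug 28, 1904 → Aug 28, 1905: 365 days.
Aug 28, 1905 → Aug 28, 1906: 365 days.
Aug 28, 1906 → Aug 28, 1907: 365 days.
Aug 28, 1907 → Aug 28, 1908: 366 days (Feb 29, 1908 is in that span).
Aug 28, 1908 → Aug 28, 1909: 365 days.
Aug 28, 1909 → Aug 28, 1910: 365 days.
Aug 28, 1910 → Aug 28, 1911: 365 days.
Aug 28, 1911 → Aug 28, 1912: 366 days (Feb 29, 1912 is in that span).
Aug 28, 1912 → Aug 28, 1913: 365 days.
Aug 28, 1913 → Aug 28, 1914: 365 days.
Aug 28, 1914 → Sep 28, 1914: 31 days (August has 31).
Sep 28, 1914 → Oct 9, 1914: 11 days.
Total: 5520 days.

5520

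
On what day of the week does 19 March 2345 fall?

Monday

Doomsday rule: the anchor day for the 2300s is Wednesday. For year 45: 45÷12 = 3 r 9, and 9÷4 = 2, so 3+9+2 = 14.
Wednesday + 14 ≡ Wednesday — that's 2345's doomsday.
In March the doomsday date is Mar 14.
Mar 19 is 5 days after Mar 14; 5 mod 7 = 5, so Wednesday + 5 = Monday.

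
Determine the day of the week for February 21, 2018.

Wednesday

Doomsday rule: the anchor day for the 2000s is Tuesday. For year 18: 18÷12 = 1 r 6, and 6÷4 = 1, so 1+6+1 = 8.
Tuesday + 8 ≡ Wednesday — that's 2018's doomsday.
In February the doomsday date is Feb 28 (2018 is not a leap year).
Feb 21 is 7 days before Feb 28; 7 mod 7 = 0, so Wednesday − 0 = Wednesday.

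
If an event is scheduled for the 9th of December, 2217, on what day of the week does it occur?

Tuesday

January 1, 2217 is a Wednesday.
Jan 1, 2217 → Feb 1, 2217: 31 days (January has 31).
Feb 1, 2217 → Mar 1, 2217: 28 days (February has 28).
Mar 1, 2217 → Apr 1, 2217: 31 days (March has 31).
Apr 1, 2217 → May 1, 2217: 30 days (April has 30).
May 1, 2217 → Jun 1, 2217: 31 days (May has 31).
Jun 1, 2217 → Jul 1, 2217: 30 days (June has 30).
Jul 1, 2217 → Aug 1, 2217: 31 days (July has 31).
Aug 1, 2217 → Sep 1, 2217: 31 days (August has 31).
Sep 1, 2217 → Oct 1, 2217: 30 days (September has 30).
Oct 1, 2217 → Nov 1, 2217: 31 days (October has 31).
Nov 1, 2217 → Dec 1, 2217: 30 days (November has 30).
Dec 1, 2217 → Dec 9, 2217: 8 days.
Total: 342 days.
342 mod 7 = 6, so Wednesday + 6 = Tuesday.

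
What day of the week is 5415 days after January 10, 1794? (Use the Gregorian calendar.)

Tuesday

First find the weekday of Jan 10, 1794. Doomsday rule: the anchor day for the 1700s is Sunday. For year 94: 94÷12 = 7 r 10, and 10÷4 = 2, so 7+10+2 = 19.
Sunday + 19 ≡ Friday — that's 1794's doomsday.
In January the doomsday date is Jan 3 (1794 is not a leap year).
Jan 10 is 7 days after Jan 3; 7 mod 7 = 0, so Friday + 0 = Friday.
5415 mod 7 = 4, so 5415 days after a Friday is Friday + 4 = Tuesday.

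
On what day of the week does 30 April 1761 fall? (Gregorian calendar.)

Thursday

Doomsday rule: the anchor day for the 1700s is Sunday. For year 61: 61÷12 = 5 r 1, and 1÷4 = 0, so 5+1+0 = 6.
Sunday + 6 ≡ Saturday — that's 1761's doomsday.
In April the doomsday date is Apr 4.
Apr 30 is 26 days after Apr 4; 26 mod 7 = 5, so Saturday + 5 = Thursday.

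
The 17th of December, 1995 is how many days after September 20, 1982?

Sep 20, 1982 → Sep 20, 1983: 365 days.
Sep 20, 1983 → Sep 20, 1984: 366 days (Feb 29, 1984 is in that span).
Sep 20, 1984 → Sep 20, 1985: 365 days.
Sep 20, 1985 → Sep 20, 1986: 365 days.
Sep 20, 1986 → Sep 20, 1987: 365 days.
Sep 20, 1987 → Sep 20, 1988: 366 days (Feb 29, 1988 is in that span).
Sep 20, 1988 → Sep 20, 1989: 365 days.
Sep 20, 1989 → Sep 20, 1990: 365 days.
Sep 20, 1990 → Sep 20, 1991: 365 days.
Sep 20, 1991 → Sep 20, 1992: 366 days (Feb 29, 1992 is in that span).
Sep 20, 1992 → Sep 20, 1993: 365 days.
Sep 20, 1993 → Sep 20, 1994: 365 days.
Sep 20, 1994 → Sep 20, 1995: 365 days.
Sep 20, 1995 → Oct 20, 1995: 30 days (September has 30).
Oct 20, 1995 → Nov 20, 1995: 31 days (October has 31).
Nov 20, 1995 → Dec 17, 1995: 27 days.
Total: 4836 days.

4836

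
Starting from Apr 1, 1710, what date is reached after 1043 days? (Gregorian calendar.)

+365 (one year) → Apr 1, 1711 (678 left).
+366 (one year; includes Feb 29, 1712) → Apr 1, 1712 (312 left).
Apr has 30 days: +30 → May 1, 1712 (282 left).
May has 31 days: +31 → Jun 1, 1712 (251 left).
Jun has 30 days: +30 → Jul 1, 1712 (221 left).
Jul has 31 days: +31 → Aug 1, 1712 (190 left).
Aug has 31 days: +31 → Sep 1, 1712 (159 left).
Sep has 30 days: +30 → Oct 1, 1712 (129 left).
Oct has 31 days: +31 → Nov 1, 1712 (98 left).
Nov has 30 days: +30 → Dec 1, 1712 (68 left).
Dec has 31 days: +31 → Jan 1, 1713 (37 left).
Jan has 31 days: +31 → Feb 1, 1713 (6 left).
+6 → Feb 7, 1713.

February 7, 1713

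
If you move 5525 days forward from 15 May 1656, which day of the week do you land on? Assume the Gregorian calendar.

Wednesday

First find the weekday of May 15, 1656. Doomsday rule: the anchor day for the 1600s is Tuesday. For year 56: 56÷12 = 4 r 8, and 8÷4 = 2, so 4+8+2 = 14.
Tuesday + 14 ≡ Tuesday — that's 1656's doomsday.
In May the doomsday date is May 9.
May 15 is 6 days after May 9; 6 mod 7 = 6, so Tuesday + 6 = Monday.
5525 mod 7 = 2, so 5525 days after a Monday is Monday + 2 = Wednesday.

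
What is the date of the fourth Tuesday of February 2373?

February 27, 2373

February 1, 2373 is a Thursday.
The first Tuesday is therefore February 6 (5 days later).
The fourth Tuesday is 6 + 3×7 = February 27.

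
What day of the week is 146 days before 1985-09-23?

Tuesday

First find the weekday of Sep 23, 1985. Doomsday rule: the anchor day for the 1900s is Wednesday. For year 85: 85÷12 = 7 r 1, and 1÷4 = 0, so 7+1+0 = 8.
Wednesday + 8 ≡ Thursday — that's 1985's doomsday.
In September the doomsday date is Sep 5.
Sep 23 is 18 days after Sep 5; 18 mod 7 = 4, so Thursday + 4 = Monday.
146 mod 7 = 6, so 146 days before a Monday is Monday − 6 = Tuesday.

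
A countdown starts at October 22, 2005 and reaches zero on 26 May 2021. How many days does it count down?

Oct 22, 2005 → Oct 22, 2006: 365 days.
Oct 22, 2006 → Oct 22, 2007: 365 days.
Oct 22, 2007 → Oct 22, 2008: 366 days (Feb 29, 2008 is in that span).
Oct 22, 2008 → Oct 22, 2009: 365 days.
Oct 22, 2009 → Oct 22, 2010: 365 days.
Oct 22, 2010 → Oct 22, 2011: 365 days.
Oct 22, 2011 → Oct 22, 2012: 366 days (Feb 29, 2012 is in that span).
Oct 22, 2012 → Oct 22, 2013: 365 days.
Oct 22, 2013 → Oct 22, 2014: 365 days.
Oct 22, 2014 → Oct 22, 2015: 365 days.
Oct 22, 2015 → Oct 22, 2016: 366 days (Feb 29, 2016 is in that span).
Oct 22, 2016 → Oct 22, 2017: 365 days.
Oct 22, 2017 → Oct 22, 2018: 365 days.
Oct 22, 2018 → Oct 22, 2019: 365 days.
Oct 22, 2019 → Oct 22, 2020: 366 days (Feb 29, 2020 is in that span).
Oct 22, 2020 → Nov 22, 2020: 31 days (October has 31).
Nov 22, 2020 → Dec 22, 2020: 30 days (November has 30).
Dec 22, 2020 → Jan 22, 2021: 31 days (December has 31).
Jan 22, 2021 → Feb 22, 2021: 31 days (January has 31).
Feb 22, 2021 → Mar 22, 2021: 28 days (February has 28).
Mar 22, 2021 → Apr 22, 2021: 31 days (March has 31).
Apr 22, 2021 → May 22, 2021: 30 days (April has 30).
May 22, 2021 → May 26, 2021: 4 days.
Total: 5695 days.

5695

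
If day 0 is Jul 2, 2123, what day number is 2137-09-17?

5191

Jul 2, 2123 → Jul 2, 2124: 366 days (Feb 29, 2124 is in that span).
Jul 2, 2124 → Jul 2, 2125: 365 days.
Jul 2, 2125 → Jul 2, 2126: 365 days.
Jul 2, 2126 → Jul 2, 2127: 365 days.
Jul 2, 2127 → Jul 2, 2128: 366 days (Feb 29, 2128 is in that span).
Jul 2, 2128 → Jul 2, 2129: 365 days.
Jul 2, 2129 → Jul 2, 2130: 365 days.
Jul 2, 2130 → Jul 2, 2131: 365 days.
Jul 2, 2131 → Jul 2, 2132: 366 days (Feb 29, 2132 is in that span).
Jul 2, 2132 → Jul 2, 2133: 365 days.
Jul 2, 2133 → Jul 2, 2134: 365 days.
Jul 2, 2134 → Jul 2, 2135: 365 days.
Jul 2, 2135 → Jul 2, 2136: 366 days (Feb 29, 2136 is in that span).
Jul 2, 2136 → Jul 2, 2137: 365 days.
Jul 2, 2137 → Aug 2, 2137: 31 days (July has 31).
Aug 2, 2137 → Sep 2, 2137: 31 days (August has 31).
Sep 2, 2137 → Sep 17, 2137: 15 days.
Total: 5191 days.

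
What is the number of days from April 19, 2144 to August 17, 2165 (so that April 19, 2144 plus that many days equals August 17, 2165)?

7790

Apr 19, 2144 → Apr 19, 2145: 365 days.
Apr 19, 2145 → Apr 19, 2146: 365 days.
Apr 19, 2146 → Apr 19, 2147: 365 days.
Apr 19, 2147 → Apr 19, 2148: 366 days (Feb 29, 2148 is in that span).
Apr 19, 2148 → Apr 19, 2149: 365 days.
Apr 19, 2149 → Apr 19, 2150: 365 days.
Apr 19, 2150 → Apr 19, 2151: 365 days.
Apr 19, 2151 → Apr 19, 2152: 366 days (Feb 29, 2152 is in that span).
Apr 19, 2152 → Apr 19, 2153: 365 days.
Apr 19, 2153 → Apr 19, 2154: 365 days.
Apr 19, 2154 → Apr 19, 2155: 365 days.
Apr 19, 2155 → Apr 19, 2156: 366 days (Feb 29, 2156 is in that span).
Apr 19, 2156 → Apr 19, 2157: 365 days.
Apr 19, 2157 → Apr 19, 2158: 365 days.
Apr 19, 2158 → Apr 19, 2159: 365 days.
Apr 19, 2159 → Apr 19, 2160: 366 days (Feb 29, 2160 is in that span).
Apr 19, 2160 → Apr 19, 2161: 365 days.
Apr 19, 2161 → Apr 19, 2162: 365 days.
Apr 19, 2162 → Apr 19, 2163: 365 days.
Apr 19, 2163 → Apr 19, 2164: 366 days (Feb 29, 2164 is in that span).
Apr 19, 2164 → Apr 19, 2165: 365 days.
Apr 19, 2165 → May 19, 2165: 30 days (April has 30).
May 19, 2165 → Jun 19, 2165: 31 days (May has 31).
Jun 19, 2165 → Jul 19, 2165: 30 days (June has 30).
Jul 19, 2165 → Aug 17, 2165: 29 days.
Total: 7790 days.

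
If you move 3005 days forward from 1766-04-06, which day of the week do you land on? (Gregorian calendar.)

Tuesday

First find the weekday of Apr 6, 1766. Doomsday rule: the anchor day for the 1700s is Sunday. For year 66: 66÷12 = 5 r 6, and 6÷4 = 1, so 5+6+1 = 12.
Sunday + 12 ≡ Friday — that's 1766's doomsday.
In April the doomsday date is Apr 4.
Apr 6 is 2 days after Apr 4; 2 mod 7 = 2, so Friday + 2 = Sunday.
3005 mod 7 = 2, so 3005 days after a Sunday is Sunday + 2 = Tuesday.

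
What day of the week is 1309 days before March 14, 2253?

First find the weekday of Mar 14, 2253. Doomsday rule: the anchor day for the 2200s is Friday. For year 53: 53÷12 = 4 r 5, and 5÷4 = 1, so 4+5+1 = 10.
Friday + 10 ≡ Monday — that's 2253's doomsday.
In March the doomsday date is Mar 14.
Mar 14 is the doomsday itself: Monday.
1309 mod 7 = 0, so 1309 days before a Monday is Monday − 0 = Monday.

Monday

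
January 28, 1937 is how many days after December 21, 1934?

Dec 21, 1934 → Dec 21, 1935: 365 days.
Dec 21, 1935 → Dec 21, 1936: 366 days (Feb 29, 1936 is in that span).
Dec 21, 1936 → Jan 21, 1937: 31 days (December has 31).
Jan 21, 1937 → Jan 28, 1937: 7 days.
Total: 769 days.

769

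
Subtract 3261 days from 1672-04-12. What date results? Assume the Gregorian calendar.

−366 (one year; includes Feb 29, 1672) → Apr 12, 1671 (2895 left).
−365 (one year) → Apr 12, 1670 (2530 left).
−365 (one year) → Apr 12, 1669 (2165 left).
−365 (one year) → Apr 12, 1668 (1800 left).
−366 (one year; includes Feb 29, 1668) → Apr 12, 1667 (1434 left).
−365 (one year) → Apr 12, 1666 (1069 left).
−365 (one year) → Apr 12, 1665 (704 left).
−365 (one year) → Apr 12, 1664 (339 left).
−12 → Mar 31, 1664 (end of Mar, 31 days; 327 left).
−31 → Feb 29, 1664 (end of Feb, 29 days; 296 left).
−29 → Jan 31, 1664 (end of Jan, 31 days; 267 left).
−31 → Dec 31, 1663 (end of Dec, 31 days; 236 left).
−31 → Nov 30, 1663 (end of Nov, 30 days; 205 left).
−30 → Oct 31, 1663 (end of Oct, 31 days; 175 left).
−31 → Sep 30, 1663 (end of Sep, 30 days; 144 left).
−30 → Aug 31, 1663 (end of Aug, 31 days; 114 left).
−31 → Jul 31, 1663 (end of Jul, 31 days; 83 left).
−31 → Jun 30, 1663 (end of Jun, 30 days; 52 left).
−30 → May 31, 1663 (end of May, 31 days; 22 left).
−22 → May 9, 1663.

May 9, 1663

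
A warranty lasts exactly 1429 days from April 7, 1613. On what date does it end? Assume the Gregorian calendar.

March 6, 1617

+365 (one year) → Apr 7, 1614 (1064 left).
+365 (one year) → Apr 7, 1615 (699 left).
+366 (one year; includes Feb 29, 1616) → Apr 7, 1616 (333 left).
Apr has 30 days: +24 → May 1, 1616 (309 left).
May has 31 days: +31 → Jun 1, 1616 (278 left).
Jun has 30 days: +30 → Jul 1, 1616 (248 left).
Jul has 31 days: +31 → Aug 1, 1616 (217 left).
Aug has 31 days: +31 → Sep 1, 1616 (186 left).
Sep has 30 days: +30 → Oct 1, 1616 (156 left).
Oct has 31 days: +31 → Nov 1, 1616 (125 left).
Nov has 30 days: +30 → Dec 1, 1616 (95 left).
Dec has 31 days: +31 → Jan 1, 1617 (64 left).
Jan has 31 days: +31 → Feb 1, 1617 (33 left).
Feb has 28 days: +28 → Mar 1, 1617 (5 left).
+5 → Mar 6, 1617.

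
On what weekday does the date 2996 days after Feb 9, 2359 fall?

Monday

Feb 9, 2359 is a Monday.
2996 mod 7 = 0, so 2996 days after a Monday is Monday + 0 = Monday.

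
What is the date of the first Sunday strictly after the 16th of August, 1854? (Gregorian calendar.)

August 20, 1854

Aug 16, 1854 is a Wednesday.
From Wednesday to the next Sunday is 4 days.
Aug 16, 1854 + 4 = Aug 20, 1854.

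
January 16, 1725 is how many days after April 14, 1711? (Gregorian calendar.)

Apr 14, 1711 → Apr 14, 1712: 366 days (Feb 29, 1712 is in that span).
Apr 14, 1712 → Apr 14, 1713: 365 days.
Apr 14, 1713 → Apr 14, 1714: 365 days.
Apr 14, 1714 → Apr 14, 1715: 365 days.
Apr 14, 1715 → Apr 14, 1716: 366 days (Feb 29, 1716 is in that span).
Apr 14, 1716 → Apr 14, 1717: 365 days.
Apr 14, 1717 → Apr 14, 1718: 365 days.
Apr 14, 1718 → Apr 14, 1719: 365 days.
Apr 14, 1719 → Apr 14, 1720: 366 days (Feb 29, 1720 is in that span).
Apr 14, 1720 → Apr 14, 1721: 365 days.
Apr 14, 1721 → Apr 14, 1722: 365 days.
Apr 14, 1722 → Apr 14, 1723: 365 days.
Apr 14, 1723 → Apr 14, 1724: 366 days (Feb 29, 1724 is in that span).
Apr 14, 1724 → May 14, 1724: 30 days (April has 30).
May 14, 1724 → Jun 14, 1724: 31 days (May has 31).
Jun 14, 1724 → Jul 14, 1724: 30 days (June has 30).
Jul 14, 1724 → Aug 14, 1724: 31 days (July has 31).
Aug 14, 1724 → Sep 14, 1724: 31 days (August has 31).
Sep 14, 1724 → Oct 14, 1724: 30 days (September has 30).
Oct 14, 1724 → Nov 14, 1724: 31 days (October has 31).
Nov 14, 1724 → Dec 14, 1724: 30 days (November has 30).
Dec 14, 1724 → Jan 14, 1725: 31 days (December has 31).
Jan 14, 1725 → Jan 16, 1725: 2 days.
Total: 5026 days.

5026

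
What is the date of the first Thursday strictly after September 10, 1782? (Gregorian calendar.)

September 12, 1782

Sep 10, 1782 is a Tuesday.
From Tuesday to the next Thursday is 2 days.
Sep 10, 1782 + 2 = Sep 12, 1782.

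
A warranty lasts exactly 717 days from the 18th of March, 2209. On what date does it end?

March 5, 2211

+365 (one year) → Mar 18, 2210 (352 left).
Mar has 31 days: +14 → Apr 1, 2210 (338 left).
Apr has 30 days: +30 → May 1, 2210 (308 left).
May has 31 days: +31 → Jun 1, 2210 (277 left).
Jun has 30 days: +30 → Jul 1, 2210 (247 left).
Jul has 31 days: +31 → Aug 1, 2210 (216 left).
Aug has 31 days: +31 → Sep 1, 2210 (185 left).
Sep has 30 days: +30 → Oct 1, 2210 (155 left).
Oct has 31 days: +31 → Nov 1, 2210 (124 left).
Nov has 30 days: +30 → Dec 1, 2210 (94 left).
Dec has 31 days: +31 → Jan 1, 2211 (63 left).
Jan has 31 days: +31 → Feb 1, 2211 (32 left).
Feb has 28 days: +28 → Mar 1, 2211 (4 left).
+4 → Mar 5, 2211.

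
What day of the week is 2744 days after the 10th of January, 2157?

Monday

First find the weekday of Jan 10, 2157. Doomsday rule: the anchor day for the 2100s is Sunday. For year 57: 57÷12 = 4 r 9, and 9÷4 = 2, so 4+9+2 = 15.
Sunday + 15 ≡ Monday — that's 2157's doomsday.
In January the doomsday date is Jan 3 (2157 is not a leap year).
Jan 10 is 7 days after Jan 3; 7 mod 7 = 0, so Monday + 0 = Monday.
2744 mod 7 = 0, so 2744 days after a Monday is Monday + 0 = Monday.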